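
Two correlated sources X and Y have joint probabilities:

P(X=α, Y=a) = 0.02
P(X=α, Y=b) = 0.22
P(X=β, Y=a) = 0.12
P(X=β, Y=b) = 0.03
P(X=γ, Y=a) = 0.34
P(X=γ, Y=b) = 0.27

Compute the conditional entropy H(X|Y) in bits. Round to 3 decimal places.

1.153 bits

Marginals: p(X) = (0.2400, 0.1500, 0.6100), p(Y) = (0.4800, 0.5200).
H(X|Y) = Σ p(Y) · H(X|Y=·).
  Y=a: p=0.4800, H(X|Y=a) = 1.0434
  Y=b: p=0.5200, H(X|Y=b) = 1.2534
Weighted sum = 1.153 bits.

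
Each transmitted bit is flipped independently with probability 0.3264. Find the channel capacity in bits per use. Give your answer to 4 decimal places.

0.0888 bits

Binary symmetric channel: C = 1 − h₂(ε) where h₂ is the binary entropy function.
h₂(0.3264) = −0.3264·log₂0.3264 − 0.6736·log₂0.6736 = 0.9112.
C = 1 − 0.9112 = 0.0888 bits per channel use.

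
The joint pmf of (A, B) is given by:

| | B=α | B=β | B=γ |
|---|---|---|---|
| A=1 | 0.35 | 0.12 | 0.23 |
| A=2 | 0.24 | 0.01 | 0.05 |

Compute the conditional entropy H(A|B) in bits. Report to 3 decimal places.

Chain rule: H(A|B) = H(A,B) − H(B).
Marginals: p(A) = (0.7000, 0.3000), p(B) = (0.5900, 0.1300, 0.2800).
H(A,B) = 2.1615 bits; H(B) = 1.3460 bits.
H(A|B) = 2.1615 − 1.3460 = 0.816 bits.

0.816 bits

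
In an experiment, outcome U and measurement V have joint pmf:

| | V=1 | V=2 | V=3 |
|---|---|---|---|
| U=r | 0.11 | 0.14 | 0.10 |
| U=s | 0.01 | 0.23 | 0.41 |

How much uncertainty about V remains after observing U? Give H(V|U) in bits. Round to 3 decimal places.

1.227 bits

Chain rule: H(V|U) = H(U,V) − H(U).
Marginals: p(U) = (0.3500, 0.6500), p(V) = (0.1200, 0.3700, 0.5100).
H(U,V) = 2.1611 bits; H(U) = 0.9341 bits.
H(V|U) = 2.1611 − 0.9341 = 1.227 bits.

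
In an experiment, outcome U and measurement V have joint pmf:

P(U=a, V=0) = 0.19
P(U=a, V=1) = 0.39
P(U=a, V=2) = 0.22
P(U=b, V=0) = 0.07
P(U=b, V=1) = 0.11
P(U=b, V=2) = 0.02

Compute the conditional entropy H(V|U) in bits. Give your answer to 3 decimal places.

Marginals: p(U) = (0.8000, 0.2000), p(V) = (0.2600, 0.5000, 0.2400).
H(V|U) = Σ p(U) · H(V|U=·).
  U=a: p=0.8000, H(V|U=a) = 1.5101
  U=b: p=0.2000, H(V|U=b) = 1.3367
Weighted sum = 1.475 bits.

1.475 bits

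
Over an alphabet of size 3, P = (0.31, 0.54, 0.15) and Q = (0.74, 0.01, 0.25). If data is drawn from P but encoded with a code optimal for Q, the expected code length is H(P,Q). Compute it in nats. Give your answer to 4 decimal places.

2.7881 nats

H(P,Q) = −Σ p·ln q.
  −0.31·ln(0.74) = 0.09334
  −0.54·ln(0.01) = 2.48679
  −0.15·ln(0.25) = 0.20794
H(P,Q) = 2.7881 nats.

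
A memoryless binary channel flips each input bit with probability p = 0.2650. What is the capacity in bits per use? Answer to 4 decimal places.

Binary symmetric channel: C = 1 − h₂(ε) where h₂ is the binary entropy function.
h₂(0.2650) = −0.2650·log₂0.2650 − 0.7350·log₂0.7350 = 0.8342.
C = 1 − 0.8342 = 0.1658 bits per channel use.

0.1658 bits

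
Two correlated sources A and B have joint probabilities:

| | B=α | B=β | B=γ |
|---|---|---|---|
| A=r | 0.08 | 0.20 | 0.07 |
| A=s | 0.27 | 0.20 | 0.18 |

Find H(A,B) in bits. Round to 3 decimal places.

2.444 bits

H(A,B) = −Σ p(x,y)·log₂ p(x,y) over all 6 cells.
  cell (r,α): −0.08·log₂0.08 = 0.2915
  cell (r,β): −0.20·log₂0.20 = 0.4644
  cell (r,γ): −0.07·log₂0.07 = 0.2686
  cell (s,α): −0.27·log₂0.27 = 0.5100
  cell (s,β): −0.20·log₂0.20 = 0.4644
  cell (s,γ): −0.18·log₂0.18 = 0.4453
Sum = 2.444 bits.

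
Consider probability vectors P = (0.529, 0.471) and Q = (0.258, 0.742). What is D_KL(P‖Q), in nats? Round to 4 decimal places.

D(P‖Q) = Σ p·ln(p/q).
  0.529·ln(0.529/0.258) = 0.37984
  0.471·ln(0.471/0.742) = -0.21407
D(P‖Q) = 0.1658 nats.

0.1658 nats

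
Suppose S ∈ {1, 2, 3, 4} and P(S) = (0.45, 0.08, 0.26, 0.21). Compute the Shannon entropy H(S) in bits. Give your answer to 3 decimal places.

1.788 bits

H(S) = −Σ p·log₂ p.
  −(0.45)·log₂(0.45) = 0.5184
  −(0.08)·log₂(0.08) = 0.2915
  −(0.26)·log₂(0.26) = 0.5053
  −(0.21)·log₂(0.21) = 0.4728
Sum: 0.5184 + 0.2915 + 0.5053 + 0.4728 = 1.788 bits.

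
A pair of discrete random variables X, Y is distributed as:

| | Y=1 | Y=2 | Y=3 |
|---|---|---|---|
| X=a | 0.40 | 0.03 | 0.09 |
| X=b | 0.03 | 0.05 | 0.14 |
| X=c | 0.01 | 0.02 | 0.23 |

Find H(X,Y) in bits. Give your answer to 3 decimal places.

H(X,Y) = −Σ p(x,y)·log₂ p(x,y) over all 9 cells.
  cell (a,1): −0.40·log₂0.40 = 0.5288
  cell (a,2): −0.03·log₂0.03 = 0.1518
  cell (a,3): −0.09·log₂0.09 = 0.3127
  cell (b,1): −0.03·log₂0.03 = 0.1518
  cell (b,2): −0.05·log₂0.05 = 0.2161
  cell (b,3): −0.14·log₂0.14 = 0.3971
  cell (c,1): −0.01·log₂0.01 = 0.0664
  cell (c,2): −0.02·log₂0.02 = 0.1129
  cell (c,3): −0.23·log₂0.23 = 0.4877
Sum = 2.425 bits.

2.425 bits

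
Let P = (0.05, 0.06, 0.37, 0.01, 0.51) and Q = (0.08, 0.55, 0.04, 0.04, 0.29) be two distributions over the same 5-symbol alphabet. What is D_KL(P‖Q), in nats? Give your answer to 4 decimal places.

D(P‖Q) = Σ p·ln(p/q).
  0.05·ln(0.05/0.08) = -0.02350
  0.06·ln(0.06/0.55) = -0.13293
  0.37·ln(0.37/0.04) = 0.82311
  0.01·ln(0.01/0.04) = -0.01386
  0.51·ln(0.51/0.29) = 0.28791
D(P‖Q) = 0.9407 nats.

0.9407 nats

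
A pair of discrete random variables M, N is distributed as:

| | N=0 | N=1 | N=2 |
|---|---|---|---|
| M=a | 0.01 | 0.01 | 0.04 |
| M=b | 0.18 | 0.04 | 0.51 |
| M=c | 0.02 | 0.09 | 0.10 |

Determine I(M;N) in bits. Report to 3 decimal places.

0.119 bits

Marginals: p(M) = (0.0600, 0.7300, 0.2100), p(N) = (0.2100, 0.1400, 0.6500).
I(M;N) = Σ p(x,y)·log₂[p(x,y)/(p(x)p(y))].
  (a,0): 0.01·log₂(0.7937) = -0.0033
  (a,1): 0.01·log₂(1.1905) = 0.0025
  (a,2): 0.04·log₂(1.0256) = 0.0015
  (b,0): 0.18·log₂(1.1742) = 0.0417
  (b,1): 0.04·log₂(0.3914) = -0.0541
  (b,2): 0.51·log₂(1.0748) = 0.0531
  (c,0): 0.02·log₂(0.4535) = -0.0228
  (c,1): 0.09·log₂(3.0612) = 0.1453
  (c,2): 0.10·log₂(0.7326) = -0.0449
Sum = 0.119 bits.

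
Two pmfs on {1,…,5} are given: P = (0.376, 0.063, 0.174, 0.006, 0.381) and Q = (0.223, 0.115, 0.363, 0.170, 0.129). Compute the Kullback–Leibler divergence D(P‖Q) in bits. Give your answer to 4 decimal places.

0.6104 bits

D(P‖Q) = Σ p·log₂(p/q).
  0.376·log₂(0.376/0.223) = 0.28339
  0.063·log₂(0.063/0.115) = -0.05470
  0.174·log₂(0.174/0.363) = -0.18459
  0.006·log₂(0.006/0.170) = -0.02895
  0.381·log₂(0.381/0.129) = 0.59528
D(P‖Q) = 0.6104 bits.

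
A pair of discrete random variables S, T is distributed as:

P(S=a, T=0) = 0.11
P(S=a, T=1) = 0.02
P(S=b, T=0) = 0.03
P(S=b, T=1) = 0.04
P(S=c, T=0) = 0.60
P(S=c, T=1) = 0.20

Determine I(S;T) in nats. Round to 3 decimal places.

Marginals: p(S) = (0.1300, 0.0700, 0.8000), p(T) = (0.7400, 0.2600).
I(S;T) = Σ p(x,y)·ln[p(x,y)/(p(x)p(y))].
  (a,0): 0.11·ln(1.1435) = 0.0147
  (a,1): 0.02·ln(0.5917) = -0.0105
  (b,0): 0.03·ln(0.5792) = -0.0164
  (b,1): 0.04·ln(2.1978) = 0.0315
  (c,0): 0.60·ln(1.0135) = 0.0081
  (c,1): 0.20·ln(0.9615) = -0.0078
Sum = 0.020 nats.

0.020 nats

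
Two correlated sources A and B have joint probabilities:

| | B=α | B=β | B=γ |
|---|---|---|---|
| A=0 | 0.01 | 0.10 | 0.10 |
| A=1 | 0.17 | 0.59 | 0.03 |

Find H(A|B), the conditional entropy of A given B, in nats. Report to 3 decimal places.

0.394 nats

Marginals: p(A) = (0.2100, 0.7900), p(B) = (0.1800, 0.6900, 0.1300).
H(A|B) = Σ p(B) · H(A|B=·).
  B=α: p=0.1800, H(A|B=α) = 0.2146
  B=β: p=0.6900, H(A|B=β) = 0.4138
  B=γ: p=0.1300, H(A|B=γ) = 0.5402
Weighted sum = 0.394 nats.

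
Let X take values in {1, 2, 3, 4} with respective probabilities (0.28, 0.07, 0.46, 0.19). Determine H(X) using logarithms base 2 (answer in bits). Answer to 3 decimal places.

1.753 bits

H(X) = −Σ p·log₂ p.
  −(0.28)·log₂(0.28) = 0.5142
  −(0.07)·log₂(0.07) = 0.2686
  −(0.46)·log₂(0.46) = 0.5153
  −(0.19)·log₂(0.19) = 0.4552
Sum: 0.5142 + 0.2686 + 0.5153 + 0.4552 = 1.753 bits.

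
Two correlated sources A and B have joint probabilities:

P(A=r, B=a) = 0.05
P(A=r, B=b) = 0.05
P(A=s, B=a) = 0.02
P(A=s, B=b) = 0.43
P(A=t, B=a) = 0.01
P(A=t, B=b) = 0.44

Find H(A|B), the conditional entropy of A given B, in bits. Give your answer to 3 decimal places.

1.254 bits

Chain rule: H(A|B) = H(A,B) − H(B).
Marginals: p(A) = (0.1000, 0.4500, 0.4500), p(B) = (0.0800, 0.9200).
H(A,B) = 1.6562 bits; H(B) = 0.4022 bits.
H(A|B) = 1.6562 − 0.4022 = 1.254 bits.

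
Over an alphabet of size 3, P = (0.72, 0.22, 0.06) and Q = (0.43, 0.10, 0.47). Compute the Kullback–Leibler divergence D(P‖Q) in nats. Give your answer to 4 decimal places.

D(P‖Q) = Σ p·ln(p/q).
  0.72·ln(0.72/0.43) = 0.37114
  0.22·ln(0.22/0.10) = 0.17346
  0.06·ln(0.06/0.47) = -0.12350
D(P‖Q) = 0.4211 nats.

0.4211 nats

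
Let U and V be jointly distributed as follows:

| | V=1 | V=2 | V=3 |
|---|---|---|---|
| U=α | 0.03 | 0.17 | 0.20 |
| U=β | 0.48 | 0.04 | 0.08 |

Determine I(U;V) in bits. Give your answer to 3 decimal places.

0.417 bits

Marginals: p(U) = (0.4000, 0.6000), p(V) = (0.5100, 0.2100, 0.2800).
I(U;V) = H(U) + H(V) − H(U,V).
H(U) = 0.9710, H(V) = 1.4825, H(U,V) = 2.0363.
I(U;V) = 0.9710 + 1.4825 − 2.0363 = 0.417 bits.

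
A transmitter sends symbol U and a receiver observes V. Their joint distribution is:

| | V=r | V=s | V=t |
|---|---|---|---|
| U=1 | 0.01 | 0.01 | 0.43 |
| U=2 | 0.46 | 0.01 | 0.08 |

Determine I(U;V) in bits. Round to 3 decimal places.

0.583 bits

Marginals: p(U) = (0.4500, 0.5500), p(V) = (0.4700, 0.0200, 0.5100).
I(U;V) = Σ p(x,y)·log₂[p(x,y)/(p(x)p(y))].
  (1,r): 0.01·log₂(0.0473) = -0.0440
  (1,s): 0.01·log₂(1.1111) = 0.0015
  (1,t): 0.43·log₂(1.8736) = 0.3895
  (2,r): 0.46·log₂(1.7795) = 0.3825
  (2,s): 0.01·log₂(0.9091) = -0.0014
  (2,t): 0.08·log₂(0.2852) = -0.1448
Sum = 0.583 bits.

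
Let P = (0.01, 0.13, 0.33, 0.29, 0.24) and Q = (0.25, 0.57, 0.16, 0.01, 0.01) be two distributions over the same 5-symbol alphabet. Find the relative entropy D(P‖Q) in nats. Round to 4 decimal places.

D(P‖Q) = Σ p·ln(p/q).
  0.01·ln(0.01/0.25) = -0.03219
  0.13·ln(0.13/0.57) = -0.19215
  0.33·ln(0.33/0.16) = 0.23889
  0.29·ln(0.29/0.01) = 0.97652
  0.24·ln(0.24/0.01) = 0.76273
D(P‖Q) = 1.7538 nats.

1.7538 nats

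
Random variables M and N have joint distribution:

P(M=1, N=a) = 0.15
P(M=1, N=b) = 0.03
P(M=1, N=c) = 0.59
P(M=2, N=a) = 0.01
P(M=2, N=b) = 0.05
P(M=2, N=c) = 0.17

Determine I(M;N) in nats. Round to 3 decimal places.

0.045 nats

Marginals: p(M) = (0.7700, 0.2300), p(N) = (0.1600, 0.0800, 0.7600).
I(M;N) = H(M) + H(N) − H(M,N).
H(M) = 0.5393, H(N) = 0.7038, H(M,N) = 1.1981.
I(M;N) = 0.5393 + 0.7038 − 1.1981 = 0.045 nats.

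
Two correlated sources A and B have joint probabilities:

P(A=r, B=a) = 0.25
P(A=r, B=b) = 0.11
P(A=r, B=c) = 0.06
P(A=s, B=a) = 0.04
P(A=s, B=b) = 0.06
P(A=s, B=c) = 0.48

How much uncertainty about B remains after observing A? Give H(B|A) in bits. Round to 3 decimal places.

Chain rule: H(B|A) = H(A,B) − H(A).
Marginals: p(A) = (0.4200, 0.5800), p(B) = (0.2900, 0.1700, 0.5400).
H(A,B) = 2.0314 bits; H(A) = 0.9815 bits.
H(B|A) = 2.0314 − 0.9815 = 1.050 bits.

1.050 bits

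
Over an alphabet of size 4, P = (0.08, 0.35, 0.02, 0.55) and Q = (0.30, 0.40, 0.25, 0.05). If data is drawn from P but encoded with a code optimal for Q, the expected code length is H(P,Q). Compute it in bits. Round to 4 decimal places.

3.0187 bits

H(P,Q) = −Σ p·log₂ q.
  −0.08·log₂(0.30) = 0.13896
  −0.35·log₂(0.40) = 0.46267
  −0.02·log₂(0.25) = 0.04000
  −0.55·log₂(0.05) = 2.37706
H(P,Q) = 3.0187 bits.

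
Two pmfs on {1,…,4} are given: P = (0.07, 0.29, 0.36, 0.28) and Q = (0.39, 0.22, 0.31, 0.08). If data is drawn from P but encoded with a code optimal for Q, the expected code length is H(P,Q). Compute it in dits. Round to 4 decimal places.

H(P,Q) = −Σ p·log₁₀ q.
  −0.07·log₁₀(0.39) = 0.02863
  −0.29·log₁₀(0.22) = 0.19070
  −0.36·log₁₀(0.31) = 0.18311
  −0.28·log₁₀(0.08) = 0.30713
H(P,Q) = 0.7096 dits.

0.7096 dits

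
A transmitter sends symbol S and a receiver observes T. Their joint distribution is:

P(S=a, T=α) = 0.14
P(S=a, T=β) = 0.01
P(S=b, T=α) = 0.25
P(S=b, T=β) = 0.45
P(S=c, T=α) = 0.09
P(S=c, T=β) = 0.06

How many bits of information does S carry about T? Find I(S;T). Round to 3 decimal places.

0.142 bits

Marginals: p(S) = (0.1500, 0.7000, 0.1500), p(T) = (0.4800, 0.5200).
I(S;T) = H(S) + H(T) − H(S,T).
H(S) = 1.1813, H(T) = 0.9988, H(S,T) = 2.0381.
I(S;T) = 1.1813 + 0.9988 − 2.0381 = 0.142 bits.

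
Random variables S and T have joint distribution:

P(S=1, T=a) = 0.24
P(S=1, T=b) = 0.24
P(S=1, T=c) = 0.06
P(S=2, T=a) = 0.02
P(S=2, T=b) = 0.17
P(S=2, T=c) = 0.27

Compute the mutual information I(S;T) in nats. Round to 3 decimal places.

0.185 nats

Marginals: p(S) = (0.5400, 0.4600), p(T) = (0.2600, 0.4100, 0.3300).
I(S;T) = H(S) + H(T) − H(S,T).
H(S) = 0.6899, H(T) = 1.0817, H(S,T) = 1.5868.
I(S;T) = 0.6899 + 1.0817 − 1.5868 = 0.185 nats.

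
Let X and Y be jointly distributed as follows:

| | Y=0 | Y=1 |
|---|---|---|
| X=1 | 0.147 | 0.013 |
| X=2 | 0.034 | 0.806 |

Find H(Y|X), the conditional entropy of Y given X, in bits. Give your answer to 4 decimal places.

Marginals: p(X) = (0.1600, 0.8400), p(Y) = (0.1810, 0.8190).
H(Y|X) = Σ p(X) · H(Y|X=·).
  X=1: p=0.1600, H(Y|X=1) = 0.4066
  X=2: p=0.8400, H(Y|X=2) = 0.2445
Weighted sum = 0.2704 bits.

0.2704 bits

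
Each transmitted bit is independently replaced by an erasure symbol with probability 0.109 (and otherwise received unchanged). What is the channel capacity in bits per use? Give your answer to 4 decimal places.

Binary erasure channel: capacity C = 1 − ε.
C = 1 − 0.109 = 0.8910 bits per channel use.

0.8910 bits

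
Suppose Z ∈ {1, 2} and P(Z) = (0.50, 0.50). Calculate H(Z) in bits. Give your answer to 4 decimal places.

1.0000 bits

H(Z) = −Σ p·log₂ p.
  −(0.50)·log₂(0.50) = 0.50000
  −(0.50)·log₂(0.50) = 0.50000
Sum: 0.50000 + 0.50000 = 1.0000 bits.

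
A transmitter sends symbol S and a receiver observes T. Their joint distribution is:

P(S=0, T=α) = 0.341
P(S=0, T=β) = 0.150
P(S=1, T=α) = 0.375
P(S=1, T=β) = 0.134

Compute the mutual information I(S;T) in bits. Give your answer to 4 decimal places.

0.0016 bits

Marginals: p(S) = (0.4910, 0.5090), p(T) = (0.7160, 0.2840).
I(S;T) = Σ p(x,y)·log₂[p(x,y)/(p(x)p(y))].
  (0,α): 0.341·log₂(0.9700) = -0.01500
  (0,β): 0.150·log₂(1.0757) = 0.01579
  (1,α): 0.375·log₂(1.0290) = 0.01545
  (1,β): 0.134·log₂(0.9270) = -0.01466
Sum = 0.0016 bits.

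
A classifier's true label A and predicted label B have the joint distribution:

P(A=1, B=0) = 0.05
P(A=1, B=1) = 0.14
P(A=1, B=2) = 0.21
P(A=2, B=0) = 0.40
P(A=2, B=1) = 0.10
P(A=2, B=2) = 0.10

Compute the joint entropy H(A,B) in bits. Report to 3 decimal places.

2.279 bits

H(A,B) = −Σ p(x,y)·log₂ p(x,y) over all 6 cells.
  cell (1,0): −0.05·log₂0.05 = 0.2161
  cell (1,1): −0.14·log₂0.14 = 0.3971
  cell (1,2): −0.21·log₂0.21 = 0.4728
  cell (2,0): −0.40·log₂0.40 = 0.5288
  cell (2,1): −0.10·log₂0.10 = 0.3322
  cell (2,2): −0.10·log₂0.10 = 0.3322
Sum = 2.279 bits.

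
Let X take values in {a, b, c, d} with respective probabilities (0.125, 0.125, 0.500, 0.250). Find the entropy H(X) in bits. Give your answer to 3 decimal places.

H(X) = −Σ p·log₂ p.
  −(0.125)·log₂(0.125) = 0.3750
  −(0.125)·log₂(0.125) = 0.3750
  −(0.500)·log₂(0.500) = 0.5000
  −(0.250)·log₂(0.250) = 0.5000
Sum: 0.3750 + 0.3750 + 0.5000 + 0.5000 = 1.750 bits.

1.750 bits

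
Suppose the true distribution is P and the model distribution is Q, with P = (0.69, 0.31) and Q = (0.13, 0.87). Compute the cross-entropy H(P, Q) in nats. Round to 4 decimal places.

1.4509 nats

H(P,Q) = −Σ p·ln q.
  −0.69·ln(0.13) = 1.40775
  −0.31·ln(0.87) = 0.04317
H(P,Q) = 1.4509 nats.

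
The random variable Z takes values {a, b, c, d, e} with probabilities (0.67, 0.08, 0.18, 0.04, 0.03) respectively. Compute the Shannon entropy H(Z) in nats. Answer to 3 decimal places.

H(Z) = −Σ p·ln p.
  −(0.67)·ln(0.67) = 0.2683
  −(0.08)·ln(0.08) = 0.2021
  −(0.18)·ln(0.18) = 0.3087
  −(0.04)·ln(0.04) = 0.1288
  −(0.03)·ln(0.03) = 0.1052
Sum: 0.2683 + 0.2021 + 0.3087 + 0.1288 + 0.1052 = 1.013 nats.

1.013 nats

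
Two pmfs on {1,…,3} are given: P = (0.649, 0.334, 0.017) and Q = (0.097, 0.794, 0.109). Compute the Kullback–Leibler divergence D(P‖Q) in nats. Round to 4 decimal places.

D(P‖Q) = Σ p·ln(p/q).
  0.649·ln(0.649/0.097) = 1.23357
  0.334·ln(0.334/0.794) = -0.28922
  0.017·ln(0.017/0.109) = -0.03159
D(P‖Q) = 0.9128 nats.

0.9128 nats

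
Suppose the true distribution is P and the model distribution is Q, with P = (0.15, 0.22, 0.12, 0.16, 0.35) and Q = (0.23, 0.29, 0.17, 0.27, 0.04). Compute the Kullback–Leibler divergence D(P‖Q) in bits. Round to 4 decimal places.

D(P‖Q) = Σ p·log₂(p/q).
  0.15·log₂(0.15/0.23) = -0.09250
  0.22·log₂(0.22/0.29) = -0.08768
  0.12·log₂(0.12/0.17) = -0.06030
  0.16·log₂(0.16/0.27) = -0.12078
  0.35·log₂(0.35/0.04) = 1.09525
D(P‖Q) = 0.7340 bits.

0.7340 bits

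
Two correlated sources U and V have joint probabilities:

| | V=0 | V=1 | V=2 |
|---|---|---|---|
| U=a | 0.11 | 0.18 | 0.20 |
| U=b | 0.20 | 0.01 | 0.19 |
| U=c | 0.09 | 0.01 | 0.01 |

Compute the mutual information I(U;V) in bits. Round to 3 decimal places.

0.214 bits

Marginals: p(U) = (0.4900, 0.4000, 0.1100), p(V) = (0.4000, 0.2000, 0.4000).
I(U;V) = H(U) + H(V) − H(U,V).
H(U) = 1.3833, H(V) = 1.5219, H(U,V) = 2.6916.
I(U;V) = 1.3833 + 1.5219 − 2.6916 = 0.214 bits.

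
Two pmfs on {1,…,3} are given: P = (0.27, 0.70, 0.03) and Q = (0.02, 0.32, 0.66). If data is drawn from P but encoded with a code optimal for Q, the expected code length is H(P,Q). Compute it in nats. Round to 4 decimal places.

H(P,Q) = −Σ p·ln q.
  −0.27·ln(0.02) = 1.05625
  −0.70·ln(0.32) = 0.79760
  −0.03·ln(0.66) = 0.01247
H(P,Q) = 1.8663 nats.

1.8663 nats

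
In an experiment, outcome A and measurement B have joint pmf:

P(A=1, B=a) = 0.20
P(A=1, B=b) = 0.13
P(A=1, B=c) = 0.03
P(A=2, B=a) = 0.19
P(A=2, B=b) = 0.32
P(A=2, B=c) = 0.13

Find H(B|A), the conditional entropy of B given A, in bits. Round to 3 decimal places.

Chain rule: H(B|A) = H(A,B) − H(A).
Marginals: p(A) = (0.3600, 0.6400), p(B) = (0.3900, 0.4500, 0.1600).
H(A,B) = 2.3627 bits; H(A) = 0.9427 bits.
H(B|A) = 2.3627 − 0.9427 = 1.420 bits.

1.420 bits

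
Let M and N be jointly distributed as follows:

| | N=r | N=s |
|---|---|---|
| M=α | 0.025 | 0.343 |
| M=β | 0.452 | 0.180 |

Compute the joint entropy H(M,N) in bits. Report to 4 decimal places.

1.6257 bits

H(M,N) = −Σ p(x,y)·log₂ p(x,y) over all 4 cells.
  cell (α,r): −0.025·log₂0.025 = 0.13305
  cell (α,s): −0.343·log₂0.343 = 0.52950
  cell (β,r): −0.452·log₂0.452 = 0.51781
  cell (β,s): −0.180·log₂0.180 = 0.44531
Sum = 1.6257 bits.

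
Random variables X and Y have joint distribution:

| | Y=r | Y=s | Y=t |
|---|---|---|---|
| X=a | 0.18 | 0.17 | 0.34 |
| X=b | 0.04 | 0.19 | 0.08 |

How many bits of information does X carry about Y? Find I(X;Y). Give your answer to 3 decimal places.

Marginals: p(X) = (0.6900, 0.3100), p(Y) = (0.2200, 0.3600, 0.4200).
I(X;Y) = Σ p(x,y)·log₂[p(x,y)/(p(x)p(y))].
  (a,r): 0.18·log₂(1.1858) = 0.0442
  (a,s): 0.17·log₂(0.6844) = -0.0930
  (a,t): 0.34·log₂(1.1732) = 0.0784
  (b,r): 0.04·log₂(0.5865) = -0.0308
  (b,s): 0.19·log₂(1.7025) = 0.1459
  (b,t): 0.08·log₂(0.6144) = -0.0562
Sum = 0.088 bits.

0.088 bits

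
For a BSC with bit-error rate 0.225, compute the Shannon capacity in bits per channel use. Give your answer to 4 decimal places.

0.2308 bits

Binary symmetric channel: C = 1 − h₂(ε) where h₂ is the binary entropy function.
h₂(0.225) = −0.225·log₂0.225 − 0.775·log₂0.775 = 0.7692.
C = 1 − 0.7692 = 0.2308 bits per channel use.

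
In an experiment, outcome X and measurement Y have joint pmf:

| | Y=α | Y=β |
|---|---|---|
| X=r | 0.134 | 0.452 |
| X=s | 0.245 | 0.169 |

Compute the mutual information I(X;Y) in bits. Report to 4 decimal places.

0.0989 bits

Marginals: p(X) = (0.5860, 0.4140), p(Y) = (0.3790, 0.6210).
I(X;Y) = Σ p(x,y)·log₂[p(x,y)/(p(x)p(y))].
  (r,α): 0.134·log₂(0.6033) = -0.09768
  (r,β): 0.452·log₂(1.2421) = 0.14137
  (s,α): 0.245·log₂(1.5614) = 0.15751
  (s,β): 0.169·log₂(0.6573) = -0.10229
Sum = 0.0989 bits.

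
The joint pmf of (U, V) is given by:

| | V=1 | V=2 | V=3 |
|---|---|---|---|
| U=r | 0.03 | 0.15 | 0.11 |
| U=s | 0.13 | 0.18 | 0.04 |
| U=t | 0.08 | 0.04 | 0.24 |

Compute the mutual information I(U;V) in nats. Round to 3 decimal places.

Marginals: p(U) = (0.2900, 0.3500, 0.3600), p(V) = (0.2400, 0.3700, 0.3900).
I(U;V) = H(U) + H(V) − H(U,V).
H(U) = 1.0942, H(V) = 1.0776, H(U,V) = 2.0085.
I(U;V) = 1.0942 + 1.0776 − 2.0085 = 0.163 nats.

0.163 nats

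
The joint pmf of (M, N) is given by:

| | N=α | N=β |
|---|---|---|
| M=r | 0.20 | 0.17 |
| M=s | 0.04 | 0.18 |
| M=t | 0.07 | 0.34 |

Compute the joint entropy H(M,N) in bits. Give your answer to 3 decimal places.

2.328 bits

H(M,N) = −Σ p(x,y)·log₂ p(x,y) over all 6 cells.
  cell (r,α): −0.20·log₂0.20 = 0.4644
  cell (r,β): −0.17·log₂0.17 = 0.4346
  cell (s,α): −0.04·log₂0.04 = 0.1858
  cell (s,β): −0.18·log₂0.18 = 0.4453
  cell (t,α): −0.07·log₂0.07 = 0.2686
  cell (t,β): −0.34·log₂0.34 = 0.5292
Sum = 2.328 bits.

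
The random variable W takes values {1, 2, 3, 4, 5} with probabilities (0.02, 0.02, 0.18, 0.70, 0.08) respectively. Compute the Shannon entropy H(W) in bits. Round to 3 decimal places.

H(W) = −Σ p·log₂ p.
  −(0.02)·log₂(0.02) = 0.1129
  −(0.02)·log₂(0.02) = 0.1129
  −(0.18)·log₂(0.18) = 0.4453
  −(0.70)·log₂(0.70) = 0.3602
  −(0.08)·log₂(0.08) = 0.2915
Sum: 0.1129 + 0.1129 + 0.4453 + 0.3602 + 0.2915 = 1.323 bits.

1.323 bits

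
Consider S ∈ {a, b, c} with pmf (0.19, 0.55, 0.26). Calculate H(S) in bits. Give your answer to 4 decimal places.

1.4349 bits

H(S) = −Σ p·log₂ p.
  −(0.19)·log₂(0.19) = 0.45523
  −(0.55)·log₂(0.55) = 0.47437
  −(0.26)·log₂(0.26) = 0.50529
Sum: 0.45523 + 0.47437 + 0.50529 = 1.4349 bits.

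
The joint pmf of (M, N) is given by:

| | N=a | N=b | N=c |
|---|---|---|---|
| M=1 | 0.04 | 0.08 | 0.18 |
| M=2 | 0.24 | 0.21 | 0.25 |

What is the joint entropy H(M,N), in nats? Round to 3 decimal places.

H(M,N) = −Σ p(x,y)·ln p(x,y) over all 6 cells.
  cell (1,a): −0.04·ln0.04 = 0.1288
  cell (1,b): −0.08·ln0.08 = 0.2021
  cell (1,c): −0.18·ln0.18 = 0.3087
  cell (2,a): −0.24·ln0.24 = 0.3425
  cell (2,b): −0.21·ln0.21 = 0.3277
  cell (2,c): −0.25·ln0.25 = 0.3466
Sum = 1.656 nats.

1.656 nats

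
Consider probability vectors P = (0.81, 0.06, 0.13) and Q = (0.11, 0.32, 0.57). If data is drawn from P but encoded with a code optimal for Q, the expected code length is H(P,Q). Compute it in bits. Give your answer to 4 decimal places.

H(P,Q) = −Σ p·log₂ q.
  −0.81·log₂(0.11) = 2.57938
  −0.06·log₂(0.32) = 0.09863
  −0.13·log₂(0.57) = 0.10543
H(P,Q) = 2.7834 bits.

2.7834 bits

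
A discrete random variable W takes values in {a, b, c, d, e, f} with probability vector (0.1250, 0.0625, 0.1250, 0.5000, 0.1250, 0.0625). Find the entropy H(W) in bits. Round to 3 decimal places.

2.125 bits

H(W) = −Σ p·log₂ p.
  −(0.1250)·log₂(0.1250) = 0.3750
  −(0.0625)·log₂(0.0625) = 0.2500
  −(0.1250)·log₂(0.1250) = 0.3750
  −(0.5000)·log₂(0.5000) = 0.5000
  −(0.1250)·log₂(0.1250) = 0.3750
  −(0.0625)·log₂(0.0625) = 0.2500
Sum: 0.3750 + 0.2500 + 0.3750 + 0.5000 + 0.3750 + 0.2500 = 2.125 bits.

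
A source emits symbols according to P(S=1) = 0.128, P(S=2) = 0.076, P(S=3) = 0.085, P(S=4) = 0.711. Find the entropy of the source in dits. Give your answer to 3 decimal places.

H(S) = −Σ p·log₁₀ p.
  −(0.128)·log₁₀(0.128) = 0.1143
  −(0.076)·log₁₀(0.076) = 0.0851
  −(0.085)·log₁₀(0.085) = 0.0910
  −(0.711)·log₁₀(0.711) = 0.1053
Sum: 0.1143 + 0.0851 + 0.0910 + 0.1053 = 0.396 dits.

0.396 dits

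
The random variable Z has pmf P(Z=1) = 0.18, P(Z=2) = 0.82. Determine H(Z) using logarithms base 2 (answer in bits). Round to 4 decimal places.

H(Z) = −Σ p·log₂ p.
  −(0.18)·log₂(0.18) = 0.44531
  −(0.82)·log₂(0.82) = 0.23477
Sum: 0.44531 + 0.23477 = 0.6801 bits.

0.6801 bits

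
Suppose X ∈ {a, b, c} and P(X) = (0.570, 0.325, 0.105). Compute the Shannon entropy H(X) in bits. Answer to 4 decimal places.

1.3306 bits

H(X) = −Σ p·log₂ p.
  −(0.570)·log₂(0.570) = 0.46225
  −(0.325)·log₂(0.325) = 0.52698
  −(0.105)·log₂(0.105) = 0.34141
Sum: 0.46225 + 0.52698 + 0.34141 = 1.3306 bits.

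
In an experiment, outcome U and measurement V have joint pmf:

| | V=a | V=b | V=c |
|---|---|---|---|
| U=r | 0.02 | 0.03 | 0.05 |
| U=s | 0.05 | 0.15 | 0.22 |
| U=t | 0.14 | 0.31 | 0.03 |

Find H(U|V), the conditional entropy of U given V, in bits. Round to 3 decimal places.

1.162 bits

Chain rule: H(U|V) = H(U,V) − H(V).
Marginals: p(U) = (0.1000, 0.4200, 0.4800), p(V) = (0.2100, 0.4900, 0.3000).
H(U,V) = 2.6606 bits; H(V) = 1.4982 bits.
H(U|V) = 2.6606 − 1.4982 = 1.162 bits.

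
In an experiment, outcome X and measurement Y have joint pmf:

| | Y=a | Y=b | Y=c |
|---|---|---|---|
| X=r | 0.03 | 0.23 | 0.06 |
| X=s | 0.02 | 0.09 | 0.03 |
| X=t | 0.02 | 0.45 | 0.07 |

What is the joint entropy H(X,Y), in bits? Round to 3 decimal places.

H(X,Y) = −Σ p(x,y)·log₂ p(x,y) over all 9 cells.
  cell (r,a): −0.03·log₂0.03 = 0.1518
  cell (r,b): −0.23·log₂0.23 = 0.4877
  cell (r,c): −0.06·log₂0.06 = 0.2435
  cell (s,a): −0.02·log₂0.02 = 0.1129
  cell (s,b): −0.09·log₂0.09 = 0.3127
  cell (s,c): −0.03·log₂0.03 = 0.1518
  cell (t,a): −0.02·log₂0.02 = 0.1129
  cell (t,b): −0.45·log₂0.45 = 0.5184
  cell (t,c): −0.07·log₂0.07 = 0.2686
Sum = 2.360 bits.

2.360 bits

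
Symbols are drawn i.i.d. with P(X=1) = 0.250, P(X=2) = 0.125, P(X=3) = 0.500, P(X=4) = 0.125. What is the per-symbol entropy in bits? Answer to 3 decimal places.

H(X) = −Σ p·log₂ p.
  −(0.250)·log₂(0.250) = 0.5000
  −(0.125)·log₂(0.125) = 0.3750
  −(0.500)·log₂(0.500) = 0.5000
  −(0.125)·log₂(0.125) = 0.3750
Sum: 0.5000 + 0.3750 + 0.5000 + 0.3750 = 1.750 bits.

1.750 bits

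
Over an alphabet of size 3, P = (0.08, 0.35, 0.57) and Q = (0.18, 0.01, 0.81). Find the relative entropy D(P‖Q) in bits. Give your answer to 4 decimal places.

D(P‖Q) = Σ p·log₂(p/q).
  0.08·log₂(0.08/0.18) = -0.09359
  0.35·log₂(0.35/0.01) = 1.79525
  0.57·log₂(0.57/0.81) = -0.28897
D(P‖Q) = 1.4127 bits.

1.4127 bits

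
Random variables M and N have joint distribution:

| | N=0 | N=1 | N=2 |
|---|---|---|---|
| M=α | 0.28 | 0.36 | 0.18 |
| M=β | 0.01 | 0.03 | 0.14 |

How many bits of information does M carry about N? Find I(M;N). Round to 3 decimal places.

0.148 bits

Marginals: p(M) = (0.8200, 0.1800), p(N) = (0.2900, 0.3900, 0.3200).
I(M;N) = Σ p(x,y)·log₂[p(x,y)/(p(x)p(y))].
  (α,0): 0.28·log₂(1.1775) = 0.0660
  (α,1): 0.36·log₂(1.1257) = 0.0615
  (α,2): 0.18·log₂(0.6860) = -0.0979
  (β,0): 0.01·log₂(0.1916) = -0.0238
  (β,1): 0.03·log₂(0.4274) = -0.0368
  (β,2): 0.14·log₂(2.4306) = 0.1794
Sum = 0.148 bits.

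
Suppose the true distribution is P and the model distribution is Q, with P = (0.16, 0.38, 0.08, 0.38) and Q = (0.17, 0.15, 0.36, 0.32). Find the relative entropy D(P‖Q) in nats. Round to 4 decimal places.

0.2885 nats

D(P‖Q) = Σ p·ln(p/q).
  0.16·ln(0.16/0.17) = -0.00970
  0.38·ln(0.38/0.15) = 0.35322
  0.08·ln(0.08/0.36) = -0.12033
  0.38·ln(0.38/0.32) = 0.06530
D(P‖Q) = 0.2885 nats.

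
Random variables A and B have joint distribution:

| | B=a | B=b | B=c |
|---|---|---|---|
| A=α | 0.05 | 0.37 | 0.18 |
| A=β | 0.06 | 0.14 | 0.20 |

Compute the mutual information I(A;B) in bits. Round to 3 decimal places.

Marginals: p(A) = (0.6000, 0.4000), p(B) = (0.1100, 0.5100, 0.3800).
I(A;B) = H(A) + H(B) − H(A,B).
H(A) = 0.9710, H(B) = 1.3762, H(A,B) = 2.2972.
I(A;B) = 0.9710 + 1.3762 − 2.2972 = 0.050 bits.

0.050 bits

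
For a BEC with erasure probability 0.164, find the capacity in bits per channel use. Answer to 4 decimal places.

Binary erasure channel: capacity C = 1 − ε.
C = 1 − 0.164 = 0.8360 bits per channel use.

0.8360 bits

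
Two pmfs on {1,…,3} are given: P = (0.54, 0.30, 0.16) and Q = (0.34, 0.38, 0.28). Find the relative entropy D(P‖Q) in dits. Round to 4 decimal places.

0.0388 dits

D(P‖Q) = Σ p·log₁₀(p/q).
  0.54·log₁₀(0.54/0.34) = 0.10849
  0.30·log₁₀(0.30/0.38) = -0.03080
  0.16·log₁₀(0.16/0.28) = -0.03889
D(P‖Q) = 0.0388 dits.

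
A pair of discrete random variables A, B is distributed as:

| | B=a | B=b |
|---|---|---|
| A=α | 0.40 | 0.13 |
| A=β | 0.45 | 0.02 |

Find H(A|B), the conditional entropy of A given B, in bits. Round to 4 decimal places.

0.9329 bits

Chain rule: H(A|B) = H(A,B) − H(B).
Marginals: p(A) = (0.5300, 0.4700), p(B) = (0.8500, 0.1500).
H(A,B) = 1.5427 bits; H(B) = 0.6098 bits.
H(A|B) = 1.5427 − 0.6098 = 0.9329 bits.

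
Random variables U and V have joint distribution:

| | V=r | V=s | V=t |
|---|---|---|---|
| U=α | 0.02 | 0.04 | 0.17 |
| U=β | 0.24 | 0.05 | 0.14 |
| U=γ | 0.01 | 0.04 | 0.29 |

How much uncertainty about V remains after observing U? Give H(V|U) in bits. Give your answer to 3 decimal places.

Marginals: p(U) = (0.2300, 0.4300, 0.3400), p(V) = (0.2700, 0.1300, 0.6000).
H(V|U) = Σ p(U) · H(V|U=·).
  U=α: p=0.2300, H(V|U=α) = 1.0676
  U=β: p=0.4300, H(V|U=β) = 1.3576
  U=γ: p=0.3400, H(V|U=γ) = 0.7086
Weighted sum = 1.070 bits.

1.070 bits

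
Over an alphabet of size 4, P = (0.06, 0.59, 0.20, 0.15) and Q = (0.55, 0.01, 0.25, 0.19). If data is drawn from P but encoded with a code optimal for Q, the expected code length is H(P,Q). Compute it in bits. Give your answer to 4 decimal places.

H(P,Q) = −Σ p·log₂ q.
  −0.06·log₂(0.55) = 0.05175
  −0.59·log₂(0.01) = 3.91988
  −0.20·log₂(0.25) = 0.40000
  −0.15·log₂(0.19) = 0.35939
H(P,Q) = 4.7310 bits.

4.7310 bits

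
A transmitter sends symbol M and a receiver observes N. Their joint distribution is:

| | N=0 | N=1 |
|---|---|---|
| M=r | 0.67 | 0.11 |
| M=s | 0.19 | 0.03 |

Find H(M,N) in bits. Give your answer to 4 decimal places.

H(M,N) = −Σ p(x,y)·log₂ p(x,y) over all 4 cells.
  cell (r,0): −0.67·log₂0.67 = 0.38710
  cell (r,1): −0.11·log₂0.11 = 0.35029
  cell (s,0): −0.19·log₂0.19 = 0.45523
  cell (s,1): −0.03·log₂0.03 = 0.15177
Sum = 1.3444 bits.

1.3444 bits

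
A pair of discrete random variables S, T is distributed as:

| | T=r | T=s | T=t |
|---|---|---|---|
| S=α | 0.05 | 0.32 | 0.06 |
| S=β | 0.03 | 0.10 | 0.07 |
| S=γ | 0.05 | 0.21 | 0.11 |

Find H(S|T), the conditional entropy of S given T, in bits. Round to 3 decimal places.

1.481 bits

Marginals: p(S) = (0.4300, 0.2000, 0.3700), p(T) = (0.1300, 0.6300, 0.2400).
H(S|T) = Σ p(T) · H(S|T=·).
  T=r: p=0.1300, H(S|T=r) = 1.5486
  T=s: p=0.6300, H(S|T=s) = 1.4462
  T=t: p=0.2400, H(S|T=t) = 1.5343
Weighted sum = 1.481 bits.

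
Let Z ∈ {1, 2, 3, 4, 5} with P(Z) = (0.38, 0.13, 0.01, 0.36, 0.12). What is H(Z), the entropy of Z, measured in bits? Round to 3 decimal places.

1.877 bits

H(Z) = −Σ p·log₂ p.
  −(0.38)·log₂(0.38) = 0.5305
  −(0.13)·log₂(0.13) = 0.3826
  −(0.01)·log₂(0.01) = 0.0664
  −(0.36)·log₂(0.36) = 0.5306
  −(0.12)·log₂(0.12) = 0.3671
Sum: 0.5305 + 0.3826 + 0.0664 + 0.5306 + 0.3671 = 1.877 bits.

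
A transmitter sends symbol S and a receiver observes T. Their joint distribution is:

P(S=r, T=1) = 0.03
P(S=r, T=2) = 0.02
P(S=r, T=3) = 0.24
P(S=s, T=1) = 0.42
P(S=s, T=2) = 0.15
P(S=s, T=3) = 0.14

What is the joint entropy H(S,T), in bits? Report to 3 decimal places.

2.092 bits

H(S,T) = −Σ p(x,y)·log₂ p(x,y) over all 6 cells.
  cell (r,1): −0.03·log₂0.03 = 0.1518
  cell (r,2): −0.02·log₂0.02 = 0.1129
  cell (r,3): −0.24·log₂0.24 = 0.4941
  cell (s,1): −0.42·log₂0.42 = 0.5256
  cell (s,2): −0.15·log₂0.15 = 0.4105
  cell (s,3): −0.14·log₂0.14 = 0.3971
Sum = 2.092 bits.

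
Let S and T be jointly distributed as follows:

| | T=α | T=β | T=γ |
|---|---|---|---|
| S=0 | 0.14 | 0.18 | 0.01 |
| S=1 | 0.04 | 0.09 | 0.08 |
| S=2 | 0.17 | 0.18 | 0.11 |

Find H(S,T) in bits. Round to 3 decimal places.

2.929 bits

H(S,T) = −Σ p(x,y)·log₂ p(x,y) over all 9 cells.
  cell (0,α): −0.14·log₂0.14 = 0.3971
  cell (0,β): −0.18·log₂0.18 = 0.4453
  cell (0,γ): −0.01·log₂0.01 = 0.0664
  cell (1,α): −0.04·log₂0.04 = 0.1858
  cell (1,β): −0.09·log₂0.09 = 0.3127
  cell (1,γ): −0.08·log₂0.08 = 0.2915
  cell (2,α): −0.17·log₂0.17 = 0.4346
  cell (2,β): −0.18·log₂0.18 = 0.4453
  cell (2,γ): −0.11·log₂0.11 = 0.3503
Sum = 2.929 bits.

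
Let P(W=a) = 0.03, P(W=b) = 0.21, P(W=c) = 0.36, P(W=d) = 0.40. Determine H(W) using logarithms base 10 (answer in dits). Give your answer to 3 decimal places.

0.507 dits

H(W) = −Σ p·log₁₀ p.
  −(0.03)·log₁₀(0.03) = 0.0457
  −(0.21)·log₁₀(0.21) = 0.1423
  −(0.36)·log₁₀(0.36) = 0.1597
  −(0.40)·log₁₀(0.40) = 0.1592
Sum: 0.0457 + 0.1423 + 0.1597 + 0.1592 = 0.507 dits.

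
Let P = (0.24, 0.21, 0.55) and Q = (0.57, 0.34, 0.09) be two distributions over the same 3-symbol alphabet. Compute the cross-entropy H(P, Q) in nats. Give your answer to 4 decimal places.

1.6858 nats

H(P,Q) = −Σ p·ln q.
  −0.24·ln(0.57) = 0.13491
  −0.21·ln(0.34) = 0.22655
  −0.55·ln(0.09) = 1.32437
H(P,Q) = 1.6858 nats.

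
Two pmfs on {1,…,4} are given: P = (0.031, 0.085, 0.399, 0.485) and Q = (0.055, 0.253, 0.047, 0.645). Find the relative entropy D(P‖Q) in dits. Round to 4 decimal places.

0.2626 dits

D(P‖Q) = Σ p·log₁₀(p/q).
  0.031·log₁₀(0.031/0.055) = -0.00772
  0.085·log₁₀(0.085/0.253) = -0.04026
  0.399·log₁₀(0.399/0.047) = 0.37062
  0.485·log₁₀(0.485/0.645) = -0.06005
D(P‖Q) = 0.2626 dits.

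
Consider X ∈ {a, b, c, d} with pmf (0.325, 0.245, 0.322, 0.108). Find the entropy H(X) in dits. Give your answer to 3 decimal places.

H(X) = −Σ p·log₁₀ p.
  −(0.325)·log₁₀(0.325) = 0.1586
  −(0.245)·log₁₀(0.245) = 0.1497
  −(0.322)·log₁₀(0.322) = 0.1585
  −(0.108)·log₁₀(0.108) = 0.1044
Sum: 0.1586 + 0.1497 + 0.1585 + 0.1044 = 0.571 dits.

0.571 dits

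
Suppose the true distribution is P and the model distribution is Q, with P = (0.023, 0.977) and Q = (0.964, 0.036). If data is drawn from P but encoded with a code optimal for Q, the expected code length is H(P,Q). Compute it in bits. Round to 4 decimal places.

4.6868 bits

H(P,Q) = −Σ p·log₂ q.
  −0.023·log₂(0.964) = 0.00122
  −0.977·log₂(0.036) = 4.68555
H(P,Q) = 4.6868 bits.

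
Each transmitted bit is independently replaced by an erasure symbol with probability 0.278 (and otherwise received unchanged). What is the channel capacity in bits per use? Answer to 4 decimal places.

0.7220 bits

Binary erasure channel: capacity C = 1 − ε.
C = 1 − 0.278 = 0.7220 bits per channel use.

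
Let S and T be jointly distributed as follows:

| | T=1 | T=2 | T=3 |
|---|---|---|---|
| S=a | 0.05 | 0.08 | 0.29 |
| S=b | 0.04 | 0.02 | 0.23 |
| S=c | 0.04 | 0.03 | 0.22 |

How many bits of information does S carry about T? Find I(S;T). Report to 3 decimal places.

Marginals: p(S) = (0.4200, 0.2900, 0.2900), p(T) = (0.1300, 0.1300, 0.7400).
I(S;T) = H(S) + H(T) − H(S,T).
H(S) = 1.5615, H(T) = 1.0867, H(S,T) = 2.6299.
I(S;T) = 1.5615 + 1.0867 − 2.6299 = 0.018 bits.

0.018 bits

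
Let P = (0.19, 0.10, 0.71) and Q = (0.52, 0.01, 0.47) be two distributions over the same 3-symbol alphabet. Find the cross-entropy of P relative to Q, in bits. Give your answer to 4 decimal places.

H(P,Q) = −Σ p·log₂ q.
  −0.19·log₂(0.52) = 0.17925
  −0.10·log₂(0.01) = 0.66439
  −0.71·log₂(0.47) = 0.77338
H(P,Q) = 1.6170 bits.

1.6170 bits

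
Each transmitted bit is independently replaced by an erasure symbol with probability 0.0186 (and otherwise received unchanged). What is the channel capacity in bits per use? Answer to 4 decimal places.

0.9814 bits

Binary erasure channel: capacity C = 1 − ε.
C = 1 − 0.0186 = 0.9814 bits per channel use.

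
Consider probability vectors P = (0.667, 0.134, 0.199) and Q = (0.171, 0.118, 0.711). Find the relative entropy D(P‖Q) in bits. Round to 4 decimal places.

D(P‖Q) = Σ p·log₂(p/q).
  0.667·log₂(0.667/0.171) = 1.30978
  0.134·log₂(0.134/0.118) = 0.02458
  0.199·log₂(0.199/0.711) = -0.36558
D(P‖Q) = 0.9688 bits.

0.9688 bits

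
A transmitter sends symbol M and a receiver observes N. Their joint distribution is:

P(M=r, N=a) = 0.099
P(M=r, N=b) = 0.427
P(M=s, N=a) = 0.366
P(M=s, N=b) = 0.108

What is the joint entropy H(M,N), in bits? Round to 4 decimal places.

1.7320 bits

H(M,N) = −Σ p(x,y)·log₂ p(x,y) over all 4 cells.
  cell (r,a): −0.099·log₂0.099 = 0.33031
  cell (r,b): −0.427·log₂0.427 = 0.52422
  cell (s,a): −0.366·log₂0.366 = 0.53073
  cell (s,b): −0.108·log₂0.108 = 0.34678
Sum = 1.7320 bits.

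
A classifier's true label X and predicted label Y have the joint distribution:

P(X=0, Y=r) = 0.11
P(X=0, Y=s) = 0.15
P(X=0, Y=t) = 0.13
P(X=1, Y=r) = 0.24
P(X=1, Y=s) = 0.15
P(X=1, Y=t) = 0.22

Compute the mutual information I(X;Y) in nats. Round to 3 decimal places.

Marginals: p(X) = (0.3900, 0.6100), p(Y) = (0.3500, 0.3000, 0.3500).
I(X;Y) = Σ p(x,y)·ln[p(x,y)/(p(x)p(y))].
  (0,r): 0.11·ln(0.8059) = -0.0237
  (0,s): 0.15·ln(1.2821) = 0.0373
  (0,t): 0.13·ln(0.9524) = -0.0063
  (1,r): 0.24·ln(1.1241) = 0.0281
  (1,s): 0.15·ln(0.8197) = -0.0298
  (1,t): 0.22·ln(1.0304) = 0.0066
Sum = 0.012 nats.

0.012 nats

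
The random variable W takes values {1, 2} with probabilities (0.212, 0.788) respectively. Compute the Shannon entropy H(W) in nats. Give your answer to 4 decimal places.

0.5166 nats

H(W) = −Σ p·ln p.
  −(0.212)·ln(0.212) = 0.32885
  −(0.788)·ln(0.788) = 0.18775
Sum: 0.32885 + 0.18775 = 0.5166 nats.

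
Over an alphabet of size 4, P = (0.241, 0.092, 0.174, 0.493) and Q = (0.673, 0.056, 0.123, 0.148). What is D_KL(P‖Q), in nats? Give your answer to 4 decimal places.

0.4518 nats

D(P‖Q) = Σ p·ln(p/q).
  0.241·ln(0.241/0.673) = -0.24749
  0.092·ln(0.092/0.056) = 0.04567
  0.174·ln(0.174/0.123) = 0.06036
  0.493·ln(0.493/0.148) = 0.59323
D(P‖Q) = 0.4518 nats.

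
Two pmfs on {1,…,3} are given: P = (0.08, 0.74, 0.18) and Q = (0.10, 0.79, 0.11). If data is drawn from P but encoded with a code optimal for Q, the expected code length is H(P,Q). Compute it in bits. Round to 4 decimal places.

H(P,Q) = −Σ p·log₂ q.
  −0.08·log₂(0.10) = 0.26575
  −0.74·log₂(0.79) = 0.25166
  −0.18·log₂(0.11) = 0.57320
H(P,Q) = 1.0906 bits.

1.0906 bits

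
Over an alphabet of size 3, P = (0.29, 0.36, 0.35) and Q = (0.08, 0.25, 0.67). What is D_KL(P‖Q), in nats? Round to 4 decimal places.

D(P‖Q) = Σ p·ln(p/q).
  0.29·ln(0.29/0.08) = 0.37348
  0.36·ln(0.36/0.25) = 0.13127
  0.35·ln(0.35/0.67) = -0.22727
D(P‖Q) = 0.2775 nats.

0.2775 nats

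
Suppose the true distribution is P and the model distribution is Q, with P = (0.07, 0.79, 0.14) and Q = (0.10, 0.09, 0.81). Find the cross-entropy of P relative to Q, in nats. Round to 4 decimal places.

H(P,Q) = −Σ p·ln q.
  −0.07·ln(0.10) = 0.16118
  −0.79·ln(0.09) = 1.90228
  −0.14·ln(0.81) = 0.02950
H(P,Q) = 2.0930 nats.

2.0930 nats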